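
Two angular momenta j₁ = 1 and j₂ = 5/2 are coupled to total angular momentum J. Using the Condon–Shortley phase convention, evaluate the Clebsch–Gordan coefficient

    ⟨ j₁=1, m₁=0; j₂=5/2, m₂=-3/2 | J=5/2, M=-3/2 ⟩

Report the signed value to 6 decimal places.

√[6·1!1!4!/7! · 1!1!1!4!1!4!] = √(576/35)
  +(−1)^0/∏(0,1,1,1,0,3)! = 1/6  (running 1/6)
  +(−1)^1/∏(1,0,0,0,1,4)! = -1/24  (running 1/8)
⟨..|..⟩ = √(576/35)·(1/8) = +0.507093

+√(9/35) ≈ +0.507093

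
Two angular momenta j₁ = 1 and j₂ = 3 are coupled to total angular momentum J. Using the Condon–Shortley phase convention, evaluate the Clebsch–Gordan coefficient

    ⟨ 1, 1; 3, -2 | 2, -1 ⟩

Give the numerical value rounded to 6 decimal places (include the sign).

+√(10/21) = +0.690066

triangle: 2!*0!*4!/7! = 48/5040
(j±m)!: 2!*0!*1!*5!*1!*3! = 1440
prefactor² = (2J+1)*Δ*N² = 480/7
  k=0: +1/(0!*2!*0!*1!*0!*3!) = 1/12
Σ = 1/12  ⇒  CG² = 480/7*1/12² = 10/21
CG = +√(10/21) = +0.690066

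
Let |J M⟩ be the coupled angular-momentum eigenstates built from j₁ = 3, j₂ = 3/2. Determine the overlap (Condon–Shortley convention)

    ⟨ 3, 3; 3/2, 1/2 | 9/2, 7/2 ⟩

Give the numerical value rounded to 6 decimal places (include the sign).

√[10·0!6!3!/10! · 6!0!2!1!8!1!] = √(691200)
  +(−1)^0/∏(0,0,0,2,6,1)! = 1/1440  (running 1/1440)
⟨..|..⟩ = √(691200)·(1/1440) = +0.577350

+0.577350  (= +√(1/3))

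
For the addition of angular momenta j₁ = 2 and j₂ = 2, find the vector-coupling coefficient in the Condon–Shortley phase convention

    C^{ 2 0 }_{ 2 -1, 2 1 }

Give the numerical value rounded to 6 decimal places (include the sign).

+0.267261

√[5·2!2!2!/7! · 1!3!3!1!2!2!] = √(8/7)
  +(−1)^1/∏(1,1,2,2,0,0)! = -1/4  (running -1/4)
  +(−1)^2/∏(2,0,1,1,1,1)! = 1/2  (running 1/4)
⟨..|..⟩ = √(8/7)·(1/4) = +0.267261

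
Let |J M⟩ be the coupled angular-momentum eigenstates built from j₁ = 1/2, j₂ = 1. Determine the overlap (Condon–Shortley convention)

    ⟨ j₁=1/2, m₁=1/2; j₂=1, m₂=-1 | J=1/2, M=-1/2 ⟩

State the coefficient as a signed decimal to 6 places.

√[2·1!0!1!/3! · 1!0!0!2!0!1!] = √(2/3)
  +(−1)^0/∏(0,1,0,0,0,1)! = 1  (running 1)
⟨..|..⟩ = √(2/3)·(1) = +0.816497

+√(2/3) = +0.816497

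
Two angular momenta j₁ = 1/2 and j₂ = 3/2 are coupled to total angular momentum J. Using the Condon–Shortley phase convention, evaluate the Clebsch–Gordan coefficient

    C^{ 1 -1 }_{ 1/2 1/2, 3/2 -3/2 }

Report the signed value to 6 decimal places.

j₁+j₂−J=1  J+j₁−j₂=0  J−j₁+j₂=2  j₁+j₂+J+1=4
(j₁±m₁, j₂±m₂, J±M) = (1,0,0,3,0,2)
P² = 3
sum k=0..0:
  [0] +1/2 = 1/2
S = 1/2
C² = P²·S² = 3/4 ; C = +0.866025

+√(3/4) = +0.866025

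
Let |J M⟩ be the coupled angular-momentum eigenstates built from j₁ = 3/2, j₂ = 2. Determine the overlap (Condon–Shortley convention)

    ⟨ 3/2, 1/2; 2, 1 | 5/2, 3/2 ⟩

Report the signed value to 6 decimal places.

j₁+j₂−J=1  J+j₁−j₂=2  J−j₁+j₂=3  j₁+j₂+J+1=7
(j₁±m₁, j₂±m₂, J±M) = (2,1,3,1,4,1)
P² = 144/35
sum k=0..1:
  [0] +1/6 = 1/6
  [1] −1/4 = -1/4
S = -1/12
C² = P²·S² = 1/35 ; C = -0.169031

-0.169031  (= −√(1/35))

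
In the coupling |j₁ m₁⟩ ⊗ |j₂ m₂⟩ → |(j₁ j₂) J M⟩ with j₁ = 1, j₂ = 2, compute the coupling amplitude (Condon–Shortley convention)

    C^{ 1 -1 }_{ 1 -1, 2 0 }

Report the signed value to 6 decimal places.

+√(1/10) = +0.316228

triangle: 2!*0!*2!/5! = 4/120
(j±m)!: 0!*2!*2!*2!*0!*2! = 16
prefactor² = (2J+1)*Δ*N² = 8/5
  k=2: +1/(2!*0!*0!*0!*0!*2!) = 1/4
Σ = 1/4  ⇒  CG² = 8/5*1/4² = 1/10
CG = +√(1/10) = +0.316228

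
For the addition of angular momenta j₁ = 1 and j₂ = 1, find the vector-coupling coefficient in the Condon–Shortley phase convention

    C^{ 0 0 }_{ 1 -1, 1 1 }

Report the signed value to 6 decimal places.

j₁+j₂−J=2  J+j₁−j₂=0  J−j₁+j₂=0  j₁+j₂+J+1=3
(j₁±m₁, j₂±m₂, J±M) = (0,2,2,0,0,0)
P² = 4/3
sum k=2..2:
  [2] +1/2 = 1/2
S = 1/2
C² = P²·S² = 1/3 ; C = +0.577350

+√(1/3) ≈ +0.577350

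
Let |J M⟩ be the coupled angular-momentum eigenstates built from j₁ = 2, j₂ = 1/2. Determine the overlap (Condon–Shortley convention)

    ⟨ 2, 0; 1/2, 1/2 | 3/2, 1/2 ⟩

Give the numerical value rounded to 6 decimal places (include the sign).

-0.632456  (= −√(2/5))

√[4·1!3!0!/5! · 2!2!1!0!2!1!] = √(8/5)
  +(−1)^1/∏(1,0,1,0,2,0)! = -1/2  (running -1/2)
⟨..|..⟩ = √(8/5)·(-1/2) = -0.632456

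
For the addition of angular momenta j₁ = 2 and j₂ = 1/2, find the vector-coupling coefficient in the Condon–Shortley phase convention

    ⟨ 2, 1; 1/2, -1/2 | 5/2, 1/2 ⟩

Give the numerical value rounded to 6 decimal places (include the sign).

triangle: 0!*4!*1!/6! = 24/720
(j±m)!: 3!*1!*0!*1!*3!*2! = 72
prefactor² = (2J+1)*Δ*N² = 72/5
  k=0: +1/(0!*0!*1!*0!*3!*1!) = 1/6
Σ = 1/6  ⇒  CG² = 72/5*1/6² = 2/5
CG = +√(2/5) = +0.632456

+0.632456  (= +√(2/5))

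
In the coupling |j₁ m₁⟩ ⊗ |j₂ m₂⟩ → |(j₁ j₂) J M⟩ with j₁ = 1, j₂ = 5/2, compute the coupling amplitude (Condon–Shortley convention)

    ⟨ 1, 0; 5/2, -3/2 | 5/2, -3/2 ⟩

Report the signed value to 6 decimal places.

triangle: 1!×1!×4!/7! = 24/5040
(j±m)!: 1!×1!×1!×4!×1!×4! = 576
prefactor² = (2J+1)×Δ×N² = 576/35
  k=0: +1/(0!×1!×1!×1!×0!×3!) = 1/6
  k=1: −1/(1!×0!×0!×0!×1!×4!) = -1/24
Σ = 1/8  ⇒  CG² = 576/35×1/8² = 9/35
CG = +√(9/35) = +0.507093

+√(9/35) = +0.507093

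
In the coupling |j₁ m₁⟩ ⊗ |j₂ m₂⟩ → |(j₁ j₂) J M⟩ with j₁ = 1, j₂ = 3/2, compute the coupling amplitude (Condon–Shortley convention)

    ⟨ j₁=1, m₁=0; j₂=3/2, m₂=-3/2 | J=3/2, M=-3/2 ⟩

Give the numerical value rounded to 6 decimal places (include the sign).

triangle: 1!×1!×2!/5! = 2/120
(j±m)!: 1!×1!×0!×3!×0!×3! = 36
prefactor² = (2J+1)×Δ×N² = 12/5
  k=0: +1/(0!×1!×1!×0!×0!×2!) = 1/2
Σ = 1/2  ⇒  CG² = 12/5×1/2² = 3/5
CG = +√(3/5) = +0.774597

+√(3/5) = +0.774597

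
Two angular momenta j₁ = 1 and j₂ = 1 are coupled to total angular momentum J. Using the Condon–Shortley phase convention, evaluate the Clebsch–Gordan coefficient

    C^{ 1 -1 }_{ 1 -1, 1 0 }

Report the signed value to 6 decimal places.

-0.707107

√[3·1!1!1!/4! · 0!2!1!1!0!2!] = √(1/2)
  +(−1)^1/∏(1,0,1,0,0,1)! = -1  (running -1)
⟨..|..⟩ = √(1/2)·(-1) = -0.707107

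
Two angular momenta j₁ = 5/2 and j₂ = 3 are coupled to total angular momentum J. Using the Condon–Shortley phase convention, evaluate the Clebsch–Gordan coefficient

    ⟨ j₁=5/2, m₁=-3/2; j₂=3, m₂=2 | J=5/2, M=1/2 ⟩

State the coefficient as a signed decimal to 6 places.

j₁+j₂−J=3  J+j₁−j₂=2  J−j₁+j₂=3  j₁+j₂+J+1=9
(j₁±m₁, j₂±m₂, J±M) = (1,4,5,1,3,2)
P² = 288/7
sum k=2..3:
  [2] +1/24 = 1/24
  [3] −1/12 = -1/12
S = -1/24
C² = P²·S² = 1/14 ; C = -0.267261

−√(1/14) ≈ -0.267261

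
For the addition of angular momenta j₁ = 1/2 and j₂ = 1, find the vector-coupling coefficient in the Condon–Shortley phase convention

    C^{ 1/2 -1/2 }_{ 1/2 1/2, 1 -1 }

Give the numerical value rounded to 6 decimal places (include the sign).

+√(2/3) ≈ +0.816497

triangle: 1!×0!×1!/3! = 1/6
(j±m)!: 1!×0!×0!×2!×0!×1! = 2
prefactor² = (2J+1)×Δ×N² = 2/3
  k=0: +1/(0!×1!×0!×0!×0!×1!) = 1
Σ = 1  ⇒  CG² = 2/3×1² = 2/3
CG = +√(2/3) = +0.816497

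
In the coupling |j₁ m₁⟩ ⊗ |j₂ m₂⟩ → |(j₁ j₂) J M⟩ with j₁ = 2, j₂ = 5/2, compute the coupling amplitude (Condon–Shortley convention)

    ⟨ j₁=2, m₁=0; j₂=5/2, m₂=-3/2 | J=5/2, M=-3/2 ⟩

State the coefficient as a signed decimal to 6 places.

−√(1/70) ≈ -0.119523

triangle: 2!×2!×3!/8! = 24/40320
(j±m)!: 2!×2!×1!×4!×1!×4! = 2304
prefactor² = (2J+1)×Δ×N² = 288/35
  k=0: +1/(0!×2!×2!×1!×0!×2!) = 1/8
  k=1: −1/(1!×1!×1!×0!×1!×3!) = -1/6
Σ = -1/24  ⇒  CG² = 288/35×(-1/24)² = 1/70
CG = −√(1/70) = -0.119523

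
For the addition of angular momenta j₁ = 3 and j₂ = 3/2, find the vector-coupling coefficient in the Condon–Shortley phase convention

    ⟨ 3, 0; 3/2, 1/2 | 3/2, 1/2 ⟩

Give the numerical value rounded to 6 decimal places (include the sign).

+√(9/35) ≈ +0.507093

j₁+j₂−J=3  J+j₁−j₂=3  J−j₁+j₂=0  j₁+j₂+J+1=7
(j₁±m₁, j₂±m₂, J±M) = (3,3,2,1,2,1)
P² = 144/35
sum k=2..2:
  [2] +1/4 = 1/4
S = 1/4
C² = P²·S² = 9/35 ; C = +0.507093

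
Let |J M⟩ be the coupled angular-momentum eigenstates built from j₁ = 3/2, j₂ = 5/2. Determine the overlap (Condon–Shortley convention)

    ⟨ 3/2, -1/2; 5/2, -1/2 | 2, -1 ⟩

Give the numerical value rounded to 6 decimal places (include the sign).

−√(25/84) ≈ -0.545545

√[5·2!1!3!/7! · 1!2!2!3!1!3!] = √(12/7)
  +(−1)^1/∏(1,1,1,1,0,2)! = -1/2  (running -1/2)
  +(−1)^2/∏(2,0,0,0,1,3)! = 1/12  (running -5/12)
⟨..|..⟩ = √(12/7)·(-5/12) = -0.545545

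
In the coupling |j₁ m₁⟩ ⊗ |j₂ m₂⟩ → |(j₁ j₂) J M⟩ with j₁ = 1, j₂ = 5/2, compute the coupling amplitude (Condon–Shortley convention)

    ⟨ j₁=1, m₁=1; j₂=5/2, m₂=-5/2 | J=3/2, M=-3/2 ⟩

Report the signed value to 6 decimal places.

+0.816497

j₁+j₂−J=2  J+j₁−j₂=0  J−j₁+j₂=3  j₁+j₂+J+1=6
(j₁±m₁, j₂±m₂, J±M) = (2,0,0,5,0,3)
P² = 96
sum k=0..0:
  [0] +1/12 = 1/12
S = 1/12
C² = P²·S² = 2/3 ; C = +0.816497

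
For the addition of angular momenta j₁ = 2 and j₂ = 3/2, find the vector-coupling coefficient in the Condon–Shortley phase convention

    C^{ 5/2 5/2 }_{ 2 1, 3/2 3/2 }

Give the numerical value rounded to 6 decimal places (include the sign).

√[6·1!3!2!/7! · 3!1!3!0!5!0!] = √(432/7)
  +(−1)^1/∏(1,0,0,2,3,0)! = -1/12  (running -1/12)
⟨..|..⟩ = √(432/7)·(-1/12) = -0.654654

-0.654654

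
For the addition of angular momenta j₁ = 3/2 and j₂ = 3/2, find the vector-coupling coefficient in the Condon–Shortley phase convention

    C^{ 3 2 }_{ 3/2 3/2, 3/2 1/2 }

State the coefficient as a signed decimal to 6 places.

+0.707107

√[7·0!3!3!/7! · 3!0!2!1!5!1!] = √(72)
  +(−1)^0/∏(0,0,0,2,3,1)! = 1/12  (running 1/12)
⟨..|..⟩ = √(72)·(1/12) = +0.707107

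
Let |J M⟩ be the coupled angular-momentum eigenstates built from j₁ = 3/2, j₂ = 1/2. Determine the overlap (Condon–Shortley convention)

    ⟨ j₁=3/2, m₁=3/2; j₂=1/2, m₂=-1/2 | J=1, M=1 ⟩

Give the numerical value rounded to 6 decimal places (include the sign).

j₁+j₂−J=1  J+j₁−j₂=2  J−j₁+j₂=0  j₁+j₂+J+1=4
(j₁±m₁, j₂±m₂, J±M) = (3,0,0,1,2,0)
P² = 3
sum k=0..0:
  [0] +1/2 = 1/2
S = 1/2
C² = P²·S² = 3/4 ; C = +0.866025

+0.866025  (= +√(3/4))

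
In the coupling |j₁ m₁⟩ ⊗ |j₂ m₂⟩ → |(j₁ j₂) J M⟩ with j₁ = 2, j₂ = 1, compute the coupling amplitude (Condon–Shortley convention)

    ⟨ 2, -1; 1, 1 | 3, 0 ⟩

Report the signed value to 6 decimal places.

+0.447214  (= +√(1/5))

triangle: 0!*4!*2!/7! = 48/5040
(j±m)!: 1!*3!*2!*0!*3!*3! = 432
prefactor² = (2J+1)*Δ*N² = 144/5
  k=0: +1/(0!*0!*3!*2!*1!*0!) = 1/12
Σ = 1/12  ⇒  CG² = 144/5*1/12² = 1/5
CG = +√(1/5) = +0.447214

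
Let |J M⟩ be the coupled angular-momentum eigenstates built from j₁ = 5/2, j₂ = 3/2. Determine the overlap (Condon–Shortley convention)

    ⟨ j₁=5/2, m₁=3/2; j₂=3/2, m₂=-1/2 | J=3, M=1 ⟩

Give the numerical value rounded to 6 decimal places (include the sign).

+√(49/120) ≈ +0.639010

√[7·1!4!2!/8! · 4!1!1!2!4!2!] = √(96/5)
  +(−1)^0/∏(0,1,1,1,3,1)! = 1/6  (running 1/6)
  +(−1)^1/∏(1,0,0,0,4,2)! = -1/48  (running 7/48)
⟨..|..⟩ = √(96/5)·(7/48) = +0.639010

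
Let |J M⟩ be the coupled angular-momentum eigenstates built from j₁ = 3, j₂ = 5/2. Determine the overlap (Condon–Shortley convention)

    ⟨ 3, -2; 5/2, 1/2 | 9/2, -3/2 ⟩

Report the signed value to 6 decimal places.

triangle: 1!×5!×4!/11! = 2880/39916800
(j±m)!: 1!×5!×3!×2!×3!×6! = 6220800
prefactor² = (2J+1)×Δ×N² = 345600/77
  k=0: +1/(0!×1!×5!×3!×0!×1!) = 1/720
  k=1: −1/(1!×0!×4!×2!×1!×2!) = -1/96
Σ = -13/1440  ⇒  CG² = 345600/77×(-13/1440)² = 169/462
CG = −√(169/462) = -0.604815

−√(169/462) = -0.604815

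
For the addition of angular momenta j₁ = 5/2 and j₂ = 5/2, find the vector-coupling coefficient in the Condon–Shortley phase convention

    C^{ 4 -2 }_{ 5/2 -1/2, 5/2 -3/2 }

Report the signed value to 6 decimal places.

triangle: 1!·4!·4!/10! = 576/3628800
(j±m)!: 2!·3!·1!·4!·2!·6! = 414720
prefactor² = (2J+1)·Δ·N² = 20736/35
  k=0: +1/(0!·1!·3!·1!·1!·3!) = 1/36
  k=1: −1/(1!·0!·2!·0!·2!·4!) = -1/96
Σ = 5/288  ⇒  CG² = 20736/35·5/288² = 5/28
CG = +√(5/28) = +0.422577

+0.422577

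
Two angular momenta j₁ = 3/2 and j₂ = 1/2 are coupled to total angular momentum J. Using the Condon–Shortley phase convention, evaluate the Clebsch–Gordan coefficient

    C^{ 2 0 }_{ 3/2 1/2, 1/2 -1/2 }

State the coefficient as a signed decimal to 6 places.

√[5·0!3!1!/5! · 2!1!0!1!2!2!] = √(2)
  +(−1)^0/∏(0,0,1,0,2,1)! = 1/2  (running 1/2)
⟨..|..⟩ = √(2)·(1/2) = +0.707107

+√(1/2) ≈ +0.707107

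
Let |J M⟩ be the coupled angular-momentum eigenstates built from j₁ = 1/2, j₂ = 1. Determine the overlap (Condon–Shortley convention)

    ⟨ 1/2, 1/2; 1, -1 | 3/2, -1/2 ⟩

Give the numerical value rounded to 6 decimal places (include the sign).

triangle: 0!×1!×2!/4! = 2/24
(j±m)!: 1!×0!×0!×2!×1!×2! = 4
prefactor² = (2J+1)×Δ×N² = 4/3
  k=0: +1/(0!×0!×0!×0!×1!×2!) = 1/2
Σ = 1/2  ⇒  CG² = 4/3×1/2² = 1/3
CG = +√(1/3) = +0.577350

+0.577350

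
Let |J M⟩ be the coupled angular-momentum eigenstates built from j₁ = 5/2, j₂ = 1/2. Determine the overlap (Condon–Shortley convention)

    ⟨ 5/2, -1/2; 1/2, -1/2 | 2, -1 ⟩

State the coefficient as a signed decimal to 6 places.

+√(1/3) ≈ +0.577350

triangle: 1!·4!·0!/6! = 24/720
(j±m)!: 2!·3!·0!·1!·1!·3! = 72
prefactor² = (2J+1)·Δ·N² = 12
  k=0: +1/(0!·1!·3!·0!·1!·0!) = 1/6
Σ = 1/6  ⇒  CG² = 12·1/6² = 1/3
CG = +√(1/3) = +0.577350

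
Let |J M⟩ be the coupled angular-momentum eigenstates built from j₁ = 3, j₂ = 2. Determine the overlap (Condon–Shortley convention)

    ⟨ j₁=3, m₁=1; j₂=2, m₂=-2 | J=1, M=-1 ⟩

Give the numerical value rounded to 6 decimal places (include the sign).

triangle: 4!*2!*0!/7! = 48/5040
(j±m)!: 4!*2!*0!*4!*0!*2! = 2304
prefactor² = (2J+1)*Δ*N² = 2304/35
  k=0: +1/(0!*4!*2!*0!*0!*0!) = 1/48
Σ = 1/48  ⇒  CG² = 2304/35*1/48² = 1/35
CG = +√(1/35) = +0.169031

+0.169031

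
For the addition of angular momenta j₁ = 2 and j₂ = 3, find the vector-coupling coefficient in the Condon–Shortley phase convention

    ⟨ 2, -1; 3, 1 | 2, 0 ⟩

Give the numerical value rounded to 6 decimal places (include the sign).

triangle: 3!·1!·3!/8! = 36/40320
(j±m)!: 1!·3!·4!·2!·2!·2! = 1152
prefactor² = (2J+1)·Δ·N² = 36/7
  k=2: +1/(2!·1!·1!·2!·0!·1!) = 1/4
  k=3: −1/(3!·0!·0!·1!·1!·2!) = -1/12
Σ = 1/6  ⇒  CG² = 36/7·1/6² = 1/7
CG = +√(1/7) = +0.377964

+0.377964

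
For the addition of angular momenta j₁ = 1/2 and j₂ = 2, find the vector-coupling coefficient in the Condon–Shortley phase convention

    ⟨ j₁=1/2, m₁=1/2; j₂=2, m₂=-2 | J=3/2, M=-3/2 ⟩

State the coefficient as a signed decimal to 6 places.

+0.894427

j₁+j₂−J=1  J+j₁−j₂=0  J−j₁+j₂=3  j₁+j₂+J+1=5
(j₁±m₁, j₂±m₂, J±M) = (1,0,0,4,0,3)
P² = 144/5
sum k=0..0:
  [0] +1/6 = 1/6
S = 1/6
C² = P²·S² = 4/5 ; C = +0.894427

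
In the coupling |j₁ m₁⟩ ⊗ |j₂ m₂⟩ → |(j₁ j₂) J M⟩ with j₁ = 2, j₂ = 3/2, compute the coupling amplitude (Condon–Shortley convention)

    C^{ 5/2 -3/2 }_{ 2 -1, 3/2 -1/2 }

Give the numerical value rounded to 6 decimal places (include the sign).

−√(1/35) = -0.169031

√[6·1!3!2!/7! · 1!3!1!2!1!4!] = √(144/35)
  +(−1)^0/∏(0,1,3,1,0,1)! = 1/6  (running 1/6)
  +(−1)^1/∏(1,0,2,0,1,2)! = -1/4  (running -1/12)
⟨..|..⟩ = √(144/35)·(-1/12) = -0.169031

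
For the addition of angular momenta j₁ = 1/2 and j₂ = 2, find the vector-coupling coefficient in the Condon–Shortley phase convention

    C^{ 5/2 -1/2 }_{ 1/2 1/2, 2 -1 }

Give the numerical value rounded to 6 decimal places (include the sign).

+0.632456

triangle: 0!×1!×4!/6! = 24/720
(j±m)!: 1!×0!×1!×3!×2!×3! = 72
prefactor² = (2J+1)×Δ×N² = 72/5
  k=0: +1/(0!×0!×0!×1!×1!×3!) = 1/6
Σ = 1/6  ⇒  CG² = 72/5×1/6² = 2/5
CG = +√(2/5) = +0.632456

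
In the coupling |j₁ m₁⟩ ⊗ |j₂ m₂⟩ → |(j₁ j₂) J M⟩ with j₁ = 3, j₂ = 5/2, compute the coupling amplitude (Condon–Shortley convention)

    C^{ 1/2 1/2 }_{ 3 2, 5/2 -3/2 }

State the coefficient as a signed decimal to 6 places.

−√(5/21) ≈ -0.487950

√[2·5!1!0!/7! · 5!1!1!4!1!0!] = √(960/7)
  +(−1)^1/∏(1,4,0,0,1,0)! = -1/24  (running -1/24)
⟨..|..⟩ = √(960/7)·(-1/24) = -0.487950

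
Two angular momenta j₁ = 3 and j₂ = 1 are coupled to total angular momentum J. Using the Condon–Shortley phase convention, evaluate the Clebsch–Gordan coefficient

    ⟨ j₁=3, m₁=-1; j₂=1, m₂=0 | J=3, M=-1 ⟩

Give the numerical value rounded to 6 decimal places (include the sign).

−√(1/12) ≈ -0.288675

triangle: 1!×5!×1!/8! = 120/40320
(j±m)!: 2!×4!×1!×1!×2!×4! = 2304
prefactor² = (2J+1)×Δ×N² = 48
  k=0: +1/(0!×1!×4!×1!×1!×0!) = 1/24
  k=1: −1/(1!×0!×3!×0!×2!×1!) = -1/12
Σ = -1/24  ⇒  CG² = 48×(-1/24)² = 1/12
CG = −√(1/12) = -0.288675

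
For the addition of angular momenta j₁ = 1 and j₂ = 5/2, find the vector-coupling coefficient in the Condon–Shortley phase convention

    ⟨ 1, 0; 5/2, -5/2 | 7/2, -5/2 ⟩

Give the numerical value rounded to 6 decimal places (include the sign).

j₁+j₂−J=0  J+j₁−j₂=2  J−j₁+j₂=5  j₁+j₂+J+1=8
(j₁±m₁, j₂±m₂, J±M) = (1,1,0,5,1,6)
P² = 28800/7
sum k=0..0:
  [0] +1/120 = 1/120
S = 1/120
C² = P²·S² = 2/7 ; C = +0.534522

+√(2/7) ≈ +0.534522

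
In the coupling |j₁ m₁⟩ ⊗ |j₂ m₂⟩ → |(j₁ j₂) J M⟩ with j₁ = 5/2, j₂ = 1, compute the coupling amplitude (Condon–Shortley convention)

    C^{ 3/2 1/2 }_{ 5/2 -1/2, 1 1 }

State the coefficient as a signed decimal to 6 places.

+√(1/5) ≈ +0.447214

√[4·2!3!0!/6! · 2!3!2!0!2!1!] = √(16/5)
  +(−1)^2/∏(2,0,1,0,2,0)! = 1/4  (running 1/4)
⟨..|..⟩ = √(16/5)·(1/4) = +0.447214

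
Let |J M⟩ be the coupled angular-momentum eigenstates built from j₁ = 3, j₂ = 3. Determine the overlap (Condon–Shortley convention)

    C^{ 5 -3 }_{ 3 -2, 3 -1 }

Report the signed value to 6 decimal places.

-0.408248

triangle: 1!*5!*5!/12! = 14400/479001600
(j±m)!: 1!*5!*2!*4!*2!*8! = 464486400
prefactor² = (2J+1)*Δ*N² = 153600
  k=0: +1/(0!*1!*5!*2!*0!*3!) = 1/1440
  k=1: −1/(1!*0!*4!*1!*1!*4!) = -1/576
Σ = -1/960  ⇒  CG² = 153600*(-1/960)² = 1/6
CG = −√(1/6) = -0.408248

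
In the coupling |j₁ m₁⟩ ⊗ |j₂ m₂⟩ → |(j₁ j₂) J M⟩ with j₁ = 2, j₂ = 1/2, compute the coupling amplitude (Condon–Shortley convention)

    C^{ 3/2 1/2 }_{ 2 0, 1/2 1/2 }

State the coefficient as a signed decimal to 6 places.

−√(2/5) ≈ -0.632456

j₁+j₂−J=1  J+j₁−j₂=3  J−j₁+j₂=0  j₁+j₂+J+1=5
(j₁±m₁, j₂±m₂, J±M) = (2,2,1,0,2,1)
P² = 8/5
sum k=1..1:
  [1] −1/2 = -1/2
S = -1/2
C² = P²·S² = 2/5 ; C = -0.632456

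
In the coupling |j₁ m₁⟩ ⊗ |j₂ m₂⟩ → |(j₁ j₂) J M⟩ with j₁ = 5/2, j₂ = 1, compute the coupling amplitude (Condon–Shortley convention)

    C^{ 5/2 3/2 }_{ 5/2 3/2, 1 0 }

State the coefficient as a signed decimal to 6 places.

triangle: 1!*4!*1!/7! = 24/5040
(j±m)!: 4!*1!*1!*1!*4!*1! = 576
prefactor² = (2J+1)*Δ*N² = 576/35
  k=0: +1/(0!*1!*1!*1!*3!*0!) = 1/6
  k=1: −1/(1!*0!*0!*0!*4!*1!) = -1/24
Σ = 1/8  ⇒  CG² = 576/35*1/8² = 9/35
CG = +√(9/35) = +0.507093

+0.507093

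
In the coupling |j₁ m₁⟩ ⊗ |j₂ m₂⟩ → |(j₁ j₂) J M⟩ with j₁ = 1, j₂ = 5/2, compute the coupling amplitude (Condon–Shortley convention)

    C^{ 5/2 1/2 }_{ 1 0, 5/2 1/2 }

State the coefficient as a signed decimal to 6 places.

j₁+j₂−J=1  J+j₁−j₂=1  J−j₁+j₂=4  j₁+j₂+J+1=7
(j₁±m₁, j₂±m₂, J±M) = (1,1,3,2,3,2)
P² = 144/35
sum k=0..1:
  [0] +1/6 = 1/6
  [1] −1/4 = -1/4
S = -1/12
C² = P²·S² = 1/35 ; C = -0.169031

-0.169031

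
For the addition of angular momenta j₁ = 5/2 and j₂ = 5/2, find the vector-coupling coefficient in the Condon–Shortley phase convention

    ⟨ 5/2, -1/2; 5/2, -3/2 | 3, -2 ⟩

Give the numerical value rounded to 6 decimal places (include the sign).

-0.288675

√[7·2!3!3!/9! · 2!3!1!4!1!5!] = √(48)
  +(−1)^0/∏(0,2,3,1,0,2)! = 1/24  (running 1/24)
  +(−1)^1/∏(1,1,2,0,1,3)! = -1/12  (running -1/24)
⟨..|..⟩ = √(48)·(-1/24) = -0.288675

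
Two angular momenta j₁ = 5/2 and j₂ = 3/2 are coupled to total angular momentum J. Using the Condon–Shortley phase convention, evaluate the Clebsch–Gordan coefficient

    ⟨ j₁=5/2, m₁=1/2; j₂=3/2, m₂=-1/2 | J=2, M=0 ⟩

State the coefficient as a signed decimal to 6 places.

−√(1/14) = -0.267261

√[5·2!3!1!/7! · 3!2!1!2!2!2!] = √(8/7)
  +(−1)^0/∏(0,2,2,1,1,0)! = 1/4  (running 1/4)
  +(−1)^1/∏(1,1,1,0,2,1)! = -1/2  (running -1/4)
⟨..|..⟩ = √(8/7)·(-1/4) = -0.267261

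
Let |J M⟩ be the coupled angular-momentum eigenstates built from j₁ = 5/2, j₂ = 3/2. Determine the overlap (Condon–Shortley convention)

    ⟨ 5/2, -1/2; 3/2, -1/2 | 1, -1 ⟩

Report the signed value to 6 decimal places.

-0.387298

triangle: 3!·2!·0!/6! = 12/720
(j±m)!: 2!·3!·1!·2!·0!·2! = 48
prefactor² = (2J+1)·Δ·N² = 12/5
  k=1: −1/(1!·2!·2!·0!·0!·0!) = -1/4
Σ = -1/4  ⇒  CG² = 12/5·(-1/4)² = 3/20
CG = −√(3/20) = -0.387298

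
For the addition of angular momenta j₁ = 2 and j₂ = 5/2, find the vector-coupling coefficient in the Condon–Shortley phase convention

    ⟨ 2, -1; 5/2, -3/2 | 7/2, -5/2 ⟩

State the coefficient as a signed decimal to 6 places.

triangle: 1!*3!*4!/9! = 144/362880
(j±m)!: 1!*3!*1!*4!*1!*6! = 103680
prefactor² = (2J+1)*Δ*N² = 2304/7
  k=0: +1/(0!*1!*3!*1!*0!*3!) = 1/36
  k=1: −1/(1!*0!*2!*0!*1!*4!) = -1/48
Σ = 1/144  ⇒  CG² = 2304/7*1/144² = 1/63
CG = +√(1/63) = +0.125988

+√(1/63) = +0.125988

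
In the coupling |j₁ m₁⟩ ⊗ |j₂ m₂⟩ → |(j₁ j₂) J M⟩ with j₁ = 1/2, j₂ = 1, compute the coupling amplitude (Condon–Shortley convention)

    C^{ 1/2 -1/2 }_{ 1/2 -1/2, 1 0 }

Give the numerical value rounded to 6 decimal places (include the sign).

j₁+j₂−J=1  J+j₁−j₂=0  J−j₁+j₂=1  j₁+j₂+J+1=3
(j₁±m₁, j₂±m₂, J±M) = (0,1,1,1,0,1)
P² = 1/3
sum k=1..1:
  [1] −1/1 = -1
S = -1
C² = P²·S² = 1/3 ; C = -0.577350

-0.577350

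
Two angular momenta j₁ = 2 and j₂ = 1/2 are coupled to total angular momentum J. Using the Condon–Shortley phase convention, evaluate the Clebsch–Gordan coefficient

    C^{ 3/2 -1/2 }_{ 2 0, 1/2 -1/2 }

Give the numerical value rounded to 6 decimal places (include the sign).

+0.632456

√[4·1!3!0!/5! · 2!2!0!1!1!2!] = √(8/5)
  +(−1)^0/∏(0,1,2,0,1,0)! = 1/2  (running 1/2)
⟨..|..⟩ = √(8/5)·(1/2) = +0.632456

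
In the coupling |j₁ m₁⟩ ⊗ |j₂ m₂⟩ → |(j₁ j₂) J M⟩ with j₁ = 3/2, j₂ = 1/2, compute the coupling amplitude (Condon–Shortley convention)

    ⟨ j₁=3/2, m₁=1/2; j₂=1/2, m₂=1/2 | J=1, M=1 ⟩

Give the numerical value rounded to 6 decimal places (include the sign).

-0.500000  (= −√(1/4))

triangle: 1!*2!*0!/4! = 2/24
(j±m)!: 2!*1!*1!*0!*2!*0! = 4
prefactor² = (2J+1)*Δ*N² = 1
  k=1: −1/(1!*0!*0!*0!*2!*0!) = -1/2
Σ = -1/2  ⇒  CG² = 1*(-1/2)² = 1/4
CG = −√(1/4) = -0.500000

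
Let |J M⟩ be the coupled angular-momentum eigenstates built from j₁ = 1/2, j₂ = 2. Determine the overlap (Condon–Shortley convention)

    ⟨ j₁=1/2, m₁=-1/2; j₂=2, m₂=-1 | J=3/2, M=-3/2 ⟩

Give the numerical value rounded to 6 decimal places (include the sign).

√[4·1!0!3!/5! · 0!1!1!3!0!3!] = √(36/5)
  +(−1)^1/∏(1,0,0,0,0,3)! = -1/6  (running -1/6)
⟨..|..⟩ = √(36/5)·(-1/6) = -0.447214

−√(1/5) = -0.447214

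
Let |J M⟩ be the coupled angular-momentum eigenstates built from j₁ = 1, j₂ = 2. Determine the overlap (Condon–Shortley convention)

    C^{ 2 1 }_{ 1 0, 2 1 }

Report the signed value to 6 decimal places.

√[5·1!1!3!/6! · 1!1!3!1!3!1!] = √(3/2)
  +(−1)^0/∏(0,1,1,3,0,0)! = 1/6  (running 1/6)
  +(−1)^1/∏(1,0,0,2,1,1)! = -1/2  (running -1/3)
⟨..|..⟩ = √(3/2)·(-1/3) = -0.408248

-0.408248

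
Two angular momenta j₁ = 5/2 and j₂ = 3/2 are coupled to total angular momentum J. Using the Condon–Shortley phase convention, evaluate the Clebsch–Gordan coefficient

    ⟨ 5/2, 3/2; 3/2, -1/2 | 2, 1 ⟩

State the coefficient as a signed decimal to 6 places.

√[5·2!3!1!/7! · 4!1!1!2!3!1!] = √(24/7)
  +(−1)^0/∏(0,2,1,1,2,0)! = 1/4  (running 1/4)
  +(−1)^1/∏(1,1,0,0,3,1)! = -1/6  (running 1/12)
⟨..|..⟩ = √(24/7)·(1/12) = +0.154303

+√(1/42) ≈ +0.154303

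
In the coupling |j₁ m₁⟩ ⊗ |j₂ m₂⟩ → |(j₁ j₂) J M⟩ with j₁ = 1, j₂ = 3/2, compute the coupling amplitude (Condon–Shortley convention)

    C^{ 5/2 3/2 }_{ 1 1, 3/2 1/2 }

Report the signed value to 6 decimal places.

+√(3/5) ≈ +0.774597

triangle: 0!*2!*3!/6! = 12/720
(j±m)!: 2!*0!*2!*1!*4!*1! = 96
prefactor² = (2J+1)*Δ*N² = 48/5
  k=0: +1/(0!*0!*0!*2!*2!*1!) = 1/4
Σ = 1/4  ⇒  CG² = 48/5*1/4² = 3/5
CG = +√(3/5) = +0.774597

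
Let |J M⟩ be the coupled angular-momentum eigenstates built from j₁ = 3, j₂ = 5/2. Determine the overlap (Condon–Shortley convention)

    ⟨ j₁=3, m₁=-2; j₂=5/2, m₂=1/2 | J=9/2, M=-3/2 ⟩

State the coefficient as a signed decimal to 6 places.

√[10·1!5!4!/11! · 1!5!3!2!3!6!] = √(345600/77)
  +(−1)^0/∏(0,1,5,3,0,1)! = 1/720  (running 1/720)
  +(−1)^1/∏(1,0,4,2,1,2)! = -1/96  (running -13/1440)
⟨..|..⟩ = √(345600/77)·(-13/1440) = -0.604815

-0.604815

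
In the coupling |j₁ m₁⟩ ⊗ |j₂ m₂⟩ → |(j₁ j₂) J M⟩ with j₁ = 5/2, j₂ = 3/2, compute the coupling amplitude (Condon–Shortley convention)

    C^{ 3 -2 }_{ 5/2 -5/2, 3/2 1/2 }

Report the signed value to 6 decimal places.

√[7·1!4!2!/8! · 0!5!2!1!1!5!] = √(240)
  +(−1)^1/∏(1,0,4,1,0,1)! = -1/24  (running -1/24)
⟨..|..⟩ = √(240)·(-1/24) = -0.645497

-0.645497  (= −√(5/12))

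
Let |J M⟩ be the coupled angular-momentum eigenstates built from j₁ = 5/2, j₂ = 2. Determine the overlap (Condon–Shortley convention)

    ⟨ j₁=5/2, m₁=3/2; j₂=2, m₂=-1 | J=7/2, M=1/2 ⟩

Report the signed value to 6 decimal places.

+√(121/315) ≈ +0.619780

√[8·1!4!3!/9! · 4!1!1!3!4!3!] = √(2304/35)
  +(−1)^0/∏(0,1,1,1,3,2)! = 1/12  (running 1/12)
  +(−1)^1/∏(1,0,0,0,4,3)! = -1/144  (running 11/144)
⟨..|..⟩ = √(2304/35)·(11/144) = +0.619780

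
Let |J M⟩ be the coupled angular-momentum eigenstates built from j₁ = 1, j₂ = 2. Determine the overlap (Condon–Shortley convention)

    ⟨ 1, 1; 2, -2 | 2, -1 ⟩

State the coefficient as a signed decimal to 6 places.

+√(1/3) ≈ +0.577350

j₁+j₂−J=1  J+j₁−j₂=1  J−j₁+j₂=3  j₁+j₂+J+1=6
(j₁±m₁, j₂±m₂, J±M) = (2,0,0,4,1,3)
P² = 12
sum k=0..0:
  [0] +1/6 = 1/6
S = 1/6
C² = P²·S² = 1/3 ; C = +0.577350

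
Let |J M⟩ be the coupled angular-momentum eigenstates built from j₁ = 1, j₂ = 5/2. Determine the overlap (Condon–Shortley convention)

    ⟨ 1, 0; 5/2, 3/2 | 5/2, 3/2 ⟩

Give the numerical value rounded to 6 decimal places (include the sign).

triangle: 1!·1!·4!/7! = 24/5040
(j±m)!: 1!·1!·4!·1!·4!·1! = 576
prefactor² = (2J+1)·Δ·N² = 576/35
  k=0: +1/(0!·1!·1!·4!·0!·0!) = 1/24
  k=1: −1/(1!·0!·0!·3!·1!·1!) = -1/6
Σ = -1/8  ⇒  CG² = 576/35·(-1/8)² = 9/35
CG = −√(9/35) = -0.507093

−√(9/35) = -0.507093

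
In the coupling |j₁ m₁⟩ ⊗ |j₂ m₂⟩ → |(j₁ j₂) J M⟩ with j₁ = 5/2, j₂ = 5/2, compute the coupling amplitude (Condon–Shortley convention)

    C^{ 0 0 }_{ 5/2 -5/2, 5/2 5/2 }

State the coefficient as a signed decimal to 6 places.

−√(1/6) = -0.408248

triangle: 5!*0!*0!/6! = 120/720
(j±m)!: 0!*5!*5!*0!*0!*0! = 14400
prefactor² = (2J+1)*Δ*N² = 2400
  k=5: −1/(5!*0!*0!*0!*0!*0!) = -1/120
Σ = -1/120  ⇒  CG² = 2400*(-1/120)² = 1/6
CG = −√(1/6) = -0.408248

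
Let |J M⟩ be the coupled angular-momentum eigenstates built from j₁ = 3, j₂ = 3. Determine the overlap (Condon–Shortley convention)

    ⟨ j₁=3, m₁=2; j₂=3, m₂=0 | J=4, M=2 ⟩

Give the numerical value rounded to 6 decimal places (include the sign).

√[9·2!4!4!/11! · 5!1!3!3!6!2!] = √(124416/77)
  +(−1)^0/∏(0,2,1,3,3,1)! = 1/72  (running 1/72)
  +(−1)^1/∏(1,1,0,2,4,2)! = -1/96  (running 1/288)
⟨..|..⟩ = √(124416/77)·(1/288) = +0.139573

+0.139573  (= +√(3/154))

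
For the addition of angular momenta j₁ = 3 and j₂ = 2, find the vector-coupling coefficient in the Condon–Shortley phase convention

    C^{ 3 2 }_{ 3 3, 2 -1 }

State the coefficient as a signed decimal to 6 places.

+√(5/12) ≈ +0.645497

j₁+j₂−J=2  J+j₁−j₂=4  J−j₁+j₂=2  j₁+j₂+J+1=9
(j₁±m₁, j₂±m₂, J±M) = (6,0,1,3,5,1)
P² = 960
sum k=0..0:
  [0] +1/48 = 1/48
S = 1/48
C² = P²·S² = 5/12 ; C = +0.645497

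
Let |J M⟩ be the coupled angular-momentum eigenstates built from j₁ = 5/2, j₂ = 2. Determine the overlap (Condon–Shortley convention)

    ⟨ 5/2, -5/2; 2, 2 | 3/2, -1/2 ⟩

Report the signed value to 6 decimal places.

√[4·3!2!1!/7! · 0!5!4!0!1!2!] = √(384/7)
  +(−1)^3/∏(3,0,2,1,0,0)! = -1/12  (running -1/12)
⟨..|..⟩ = √(384/7)·(-1/12) = -0.617213

−√(8/21) ≈ -0.617213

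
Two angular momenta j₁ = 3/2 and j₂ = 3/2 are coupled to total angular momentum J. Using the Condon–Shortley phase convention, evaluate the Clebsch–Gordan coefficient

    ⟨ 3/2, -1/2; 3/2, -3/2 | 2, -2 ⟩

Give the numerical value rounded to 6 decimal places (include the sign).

+0.707107  (= +√(1/2))

j₁+j₂−J=1  J+j₁−j₂=2  J−j₁+j₂=2  j₁+j₂+J+1=6
(j₁±m₁, j₂±m₂, J±M) = (1,2,0,3,0,4)
P² = 8
sum k=0..0:
  [0] +1/4 = 1/4
S = 1/4
C² = P²·S² = 1/2 ; C = +0.707107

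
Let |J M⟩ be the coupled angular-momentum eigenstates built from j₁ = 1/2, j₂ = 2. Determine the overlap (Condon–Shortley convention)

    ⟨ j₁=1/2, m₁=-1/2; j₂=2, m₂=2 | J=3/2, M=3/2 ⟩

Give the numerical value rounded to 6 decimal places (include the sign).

j₁+j₂−J=1  J+j₁−j₂=0  J−j₁+j₂=3  j₁+j₂+J+1=5
(j₁±m₁, j₂±m₂, J±M) = (0,1,4,0,3,0)
P² = 144/5
sum k=1..1:
  [1] −1/6 = -1/6
S = -1/6
C² = P²·S² = 4/5 ; C = -0.894427

−√(4/5) ≈ -0.894427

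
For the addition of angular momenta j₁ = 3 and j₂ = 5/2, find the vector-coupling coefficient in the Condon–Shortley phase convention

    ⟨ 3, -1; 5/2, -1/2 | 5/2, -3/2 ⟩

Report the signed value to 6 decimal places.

j₁+j₂−J=3  J+j₁−j₂=3  J−j₁+j₂=2  j₁+j₂+J+1=9
(j₁±m₁, j₂±m₂, J±M) = (2,4,2,3,1,4)
P² = 576/35
sum k=1..2:
  [1] −1/12 = -1/12
  [2] +1/8 = 1/8
S = 1/24
C² = P²·S² = 1/35 ; C = +0.169031

+√(1/35) ≈ +0.169031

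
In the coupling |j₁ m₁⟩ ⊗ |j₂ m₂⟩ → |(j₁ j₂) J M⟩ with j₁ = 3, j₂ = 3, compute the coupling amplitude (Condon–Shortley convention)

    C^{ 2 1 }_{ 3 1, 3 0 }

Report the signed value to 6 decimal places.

j₁+j₂−J=4  J+j₁−j₂=2  J−j₁+j₂=2  j₁+j₂+J+1=9
(j₁±m₁, j₂±m₂, J±M) = (4,2,3,3,3,1)
P² = 96/7
sum k=1..2:
  [1] −1/12 = -1/12
  [2] +1/8 = 1/8
S = 1/24
C² = P²·S² = 1/42 ; C = +0.154303

+0.154303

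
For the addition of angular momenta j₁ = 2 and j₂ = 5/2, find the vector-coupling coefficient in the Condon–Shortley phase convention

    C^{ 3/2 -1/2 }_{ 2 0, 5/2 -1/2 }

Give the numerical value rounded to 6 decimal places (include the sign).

j₁+j₂−J=3  J+j₁−j₂=1  J−j₁+j₂=2  j₁+j₂+J+1=7
(j₁±m₁, j₂±m₂, J±M) = (2,2,2,3,1,2)
P² = 32/35
sum k=1..2:
  [1] −1/2 = -1/2
  [2] +1/4 = 1/4
S = -1/4
C² = P²·S² = 2/35 ; C = -0.239046

−√(2/35) = -0.239046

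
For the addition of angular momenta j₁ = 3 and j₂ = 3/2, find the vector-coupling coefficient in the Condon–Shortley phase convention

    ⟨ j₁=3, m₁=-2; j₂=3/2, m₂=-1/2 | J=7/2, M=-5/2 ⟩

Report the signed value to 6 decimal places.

j₁+j₂−J=1  J+j₁−j₂=5  J−j₁+j₂=2  j₁+j₂+J+1=9
(j₁±m₁, j₂±m₂, J±M) = (1,5,1,2,1,6)
P² = 6400/7
sum k=0..1:
  [0] +1/120 = 1/120
  [1] −1/48 = -1/48
S = -1/80
C² = P²·S² = 1/7 ; C = -0.377964

−√(1/7) = -0.377964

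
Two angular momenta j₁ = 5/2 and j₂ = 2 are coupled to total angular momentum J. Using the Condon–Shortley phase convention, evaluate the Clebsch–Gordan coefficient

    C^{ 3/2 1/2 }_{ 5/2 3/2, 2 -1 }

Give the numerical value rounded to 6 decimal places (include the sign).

√[4·3!2!1!/7! · 4!1!1!3!2!1!] = √(96/35)
  +(−1)^0/∏(0,3,1,1,1,0)! = 1/6  (running 1/6)
  +(−1)^1/∏(1,2,0,0,2,1)! = -1/4  (running -1/12)
⟨..|..⟩ = √(96/35)·(-1/12) = -0.138013

-0.138013  (= −√(2/105))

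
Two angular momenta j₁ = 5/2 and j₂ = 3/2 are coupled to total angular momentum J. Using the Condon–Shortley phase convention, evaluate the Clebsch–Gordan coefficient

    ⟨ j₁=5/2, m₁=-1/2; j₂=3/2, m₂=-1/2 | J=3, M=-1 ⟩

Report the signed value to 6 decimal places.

triangle: 1!·4!·2!/8! = 48/40320
(j±m)!: 2!·3!·1!·2!·2!·4! = 1152
prefactor² = (2J+1)·Δ·N² = 48/5
  k=0: +1/(0!·1!·3!·1!·1!·1!) = 1/6
  k=1: −1/(1!·0!·2!·0!·2!·2!) = -1/8
Σ = 1/24  ⇒  CG² = 48/5·1/24² = 1/60
CG = +√(1/60) = +0.129099

+√(1/60) ≈ +0.129099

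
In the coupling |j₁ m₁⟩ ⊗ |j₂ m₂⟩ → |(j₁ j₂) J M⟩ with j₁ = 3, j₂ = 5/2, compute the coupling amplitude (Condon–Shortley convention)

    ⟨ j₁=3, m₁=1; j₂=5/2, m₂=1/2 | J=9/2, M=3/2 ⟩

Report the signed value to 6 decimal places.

triangle: 1!*5!*4!/11! = 2880/39916800
(j±m)!: 4!*2!*3!*2!*6!*3! = 2488320
prefactor² = (2J+1)*Δ*N² = 138240/77
  k=0: +1/(0!*1!*2!*3!*3!*1!) = 1/72
  k=1: −1/(1!*0!*1!*2!*4!*2!) = -1/96
Σ = 1/288  ⇒  CG² = 138240/77*1/288² = 5/231
CG = +√(5/231) = +0.147122

+√(5/231) ≈ +0.147122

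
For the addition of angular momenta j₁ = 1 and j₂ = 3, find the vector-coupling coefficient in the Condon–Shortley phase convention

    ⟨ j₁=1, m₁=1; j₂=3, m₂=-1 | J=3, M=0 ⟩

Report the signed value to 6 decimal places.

+0.707107  (= +√(1/2))

triangle: 1!·1!·5!/8! = 120/40320
(j±m)!: 2!·0!·2!·4!·3!·3! = 3456
prefactor² = (2J+1)·Δ·N² = 72
  k=0: +1/(0!·1!·0!·2!·1!·3!) = 1/12
Σ = 1/12  ⇒  CG² = 72·1/12² = 1/2
CG = +√(1/2) = +0.707107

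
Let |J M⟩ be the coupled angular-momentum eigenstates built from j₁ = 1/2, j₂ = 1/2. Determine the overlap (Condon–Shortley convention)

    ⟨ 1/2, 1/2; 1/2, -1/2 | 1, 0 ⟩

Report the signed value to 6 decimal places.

+0.707107

j₁+j₂−J=0  J+j₁−j₂=1  J−j₁+j₂=1  j₁+j₂+J+1=3
(j₁±m₁, j₂±m₂, J±M) = (1,0,0,1,1,1)
P² = 1/2
sum k=0..0:
  [0] +1/1 = 1
S = 1
C² = P²·S² = 1/2 ; C = +0.707107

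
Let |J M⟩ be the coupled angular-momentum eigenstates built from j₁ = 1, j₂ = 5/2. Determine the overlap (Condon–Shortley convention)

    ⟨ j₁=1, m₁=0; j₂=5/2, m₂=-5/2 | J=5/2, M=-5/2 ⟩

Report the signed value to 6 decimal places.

j₁+j₂−J=1  J+j₁−j₂=1  J−j₁+j₂=4  j₁+j₂+J+1=7
(j₁±m₁, j₂±m₂, J±M) = (1,1,0,5,0,5)
P² = 2880/7
sum k=0..0:
  [0] +1/24 = 1/24
S = 1/24
C² = P²·S² = 5/7 ; C = +0.845154

+0.845154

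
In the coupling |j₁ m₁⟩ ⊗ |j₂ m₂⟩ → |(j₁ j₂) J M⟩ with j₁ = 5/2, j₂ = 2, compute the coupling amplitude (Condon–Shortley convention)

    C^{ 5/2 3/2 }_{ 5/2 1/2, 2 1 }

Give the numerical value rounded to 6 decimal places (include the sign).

-0.414039  (= −√(6/35))

√[6·2!3!2!/8! · 3!2!3!1!4!1!] = √(216/35)
  +(−1)^1/∏(1,1,1,2,2,0)! = -1/4  (running -1/4)
  +(−1)^2/∏(2,0,0,1,3,1)! = 1/12  (running -1/6)
⟨..|..⟩ = √(216/35)·(-1/6) = -0.414039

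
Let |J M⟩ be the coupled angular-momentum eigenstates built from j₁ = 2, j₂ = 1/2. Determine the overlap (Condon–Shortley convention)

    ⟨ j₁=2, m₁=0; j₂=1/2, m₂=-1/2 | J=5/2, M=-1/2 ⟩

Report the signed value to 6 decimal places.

+0.774597

j₁+j₂−J=0  J+j₁−j₂=4  J−j₁+j₂=1  j₁+j₂+J+1=6
(j₁±m₁, j₂±m₂, J±M) = (2,2,0,1,2,3)
P² = 48/5
sum k=0..0:
  [0] +1/4 = 1/4
S = 1/4
C² = P²·S² = 3/5 ; C = +0.774597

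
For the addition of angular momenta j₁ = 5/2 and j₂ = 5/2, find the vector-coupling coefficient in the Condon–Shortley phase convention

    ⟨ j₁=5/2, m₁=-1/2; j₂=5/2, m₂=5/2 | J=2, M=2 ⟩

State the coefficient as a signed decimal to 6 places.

triangle: 3!·2!·2!/8! = 24/40320
(j±m)!: 2!·3!·5!·0!·4!·0! = 34560
prefactor² = (2J+1)·Δ·N² = 720/7
  k=3: −1/(3!·0!·0!·2!·2!·0!) = -1/24
Σ = -1/24  ⇒  CG² = 720/7·(-1/24)² = 5/28
CG = −√(5/28) = -0.422577

-0.422577  (= −√(5/28))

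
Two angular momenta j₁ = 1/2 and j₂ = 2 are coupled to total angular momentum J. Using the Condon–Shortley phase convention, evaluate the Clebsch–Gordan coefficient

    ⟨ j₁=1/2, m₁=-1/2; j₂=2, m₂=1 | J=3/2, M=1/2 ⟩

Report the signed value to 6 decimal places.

√[4·1!0!3!/5! · 0!1!3!1!2!1!] = √(12/5)
  +(−1)^1/∏(1,0,0,2,0,1)! = -1/2  (running -1/2)
⟨..|..⟩ = √(12/5)·(-1/2) = -0.774597

-0.774597  (= −√(3/5))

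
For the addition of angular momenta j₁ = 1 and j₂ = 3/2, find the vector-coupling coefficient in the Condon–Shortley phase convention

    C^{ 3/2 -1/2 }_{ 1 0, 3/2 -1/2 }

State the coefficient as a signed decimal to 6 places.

+0.258199

√[4·1!1!2!/5! · 1!1!1!2!1!2!] = √(4/15)
  +(−1)^0/∏(0,1,1,1,0,1)! = 1  (running 1)
  +(−1)^1/∏(1,0,0,0,1,2)! = -1/2  (running 1/2)
⟨..|..⟩ = √(4/15)·(1/2) = +0.258199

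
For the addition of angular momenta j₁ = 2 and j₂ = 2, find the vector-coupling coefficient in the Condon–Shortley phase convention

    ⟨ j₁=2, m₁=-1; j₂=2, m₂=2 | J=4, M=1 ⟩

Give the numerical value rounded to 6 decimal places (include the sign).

+0.267261

triangle: 0!×4!×4!/9! = 576/362880
(j±m)!: 1!×3!×4!×0!×5!×3! = 103680
prefactor² = (2J+1)×Δ×N² = 10368/7
  k=0: +1/(0!×0!×3!×4!×1!×0!) = 1/144
Σ = 1/144  ⇒  CG² = 10368/7×1/144² = 1/14
CG = +√(1/14) = +0.267261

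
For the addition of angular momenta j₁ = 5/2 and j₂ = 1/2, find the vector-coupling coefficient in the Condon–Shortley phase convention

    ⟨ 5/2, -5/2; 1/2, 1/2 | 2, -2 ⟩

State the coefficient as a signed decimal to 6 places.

−√(5/6) ≈ -0.912871

√[5·1!4!0!/6! · 0!5!1!0!0!4!] = √(480)
  +(−1)^1/∏(1,0,4,0,0,0)! = -1/24  (running -1/24)
⟨..|..⟩ = √(480)·(-1/24) = -0.912871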